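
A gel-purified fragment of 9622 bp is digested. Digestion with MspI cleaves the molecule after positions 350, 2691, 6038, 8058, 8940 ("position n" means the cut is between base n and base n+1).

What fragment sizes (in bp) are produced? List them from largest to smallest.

Linear molecule, 5 cuts → 6 fragments:
  350 − 0 = 350 bp
  2691 − 350 = 2341 bp
  6038 − 2691 = 3347 bp
  8058 − 6038 = 2020 bp
  8940 − 8058 = 882 bp
  9622 − 8940 = 682 bp
Sorted largest to smallest: 3347, 2341, 2020, 882, 682, 350 bp.

3347, 2341, 2020, 882, 682, 350 bp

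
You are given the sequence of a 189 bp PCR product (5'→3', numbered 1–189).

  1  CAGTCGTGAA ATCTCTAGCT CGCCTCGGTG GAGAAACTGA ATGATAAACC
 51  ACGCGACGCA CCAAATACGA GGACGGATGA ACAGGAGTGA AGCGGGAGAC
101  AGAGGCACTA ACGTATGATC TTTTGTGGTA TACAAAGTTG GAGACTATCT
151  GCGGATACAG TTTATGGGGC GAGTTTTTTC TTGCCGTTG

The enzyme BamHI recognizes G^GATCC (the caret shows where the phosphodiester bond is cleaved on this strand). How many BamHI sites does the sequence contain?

0

No occurrence of GGATCC is present in the sequence.
BamHI does not cut: 0 sites.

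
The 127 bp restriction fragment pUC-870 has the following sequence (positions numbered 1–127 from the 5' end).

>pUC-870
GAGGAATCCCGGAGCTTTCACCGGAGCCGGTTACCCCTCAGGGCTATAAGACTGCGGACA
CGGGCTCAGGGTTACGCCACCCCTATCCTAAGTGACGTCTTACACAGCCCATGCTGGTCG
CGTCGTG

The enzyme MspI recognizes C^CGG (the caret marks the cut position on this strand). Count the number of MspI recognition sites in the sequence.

3

CCGG occurs starting at positions 9, 21, 27.
MspI cuts at 3 sites.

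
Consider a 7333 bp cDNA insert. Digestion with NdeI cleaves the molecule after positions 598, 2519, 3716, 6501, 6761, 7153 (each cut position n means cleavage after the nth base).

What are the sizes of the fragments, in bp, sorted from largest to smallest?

Linear molecule, 6 cuts → 7 fragments:
  598 − 0 = 598 bp
  2519 − 598 = 1921 bp
  3716 − 2519 = 1197 bp
  6501 − 3716 = 2785 bp
  6761 − 6501 = 260 bp
  7153 − 6761 = 392 bp
  7333 − 7153 = 180 bp
Sorted largest to smallest: 2785, 1921, 1197, 598, 392, 260, 180 bp.

2785, 1921, 1197, 598, 392, 260, 180 bp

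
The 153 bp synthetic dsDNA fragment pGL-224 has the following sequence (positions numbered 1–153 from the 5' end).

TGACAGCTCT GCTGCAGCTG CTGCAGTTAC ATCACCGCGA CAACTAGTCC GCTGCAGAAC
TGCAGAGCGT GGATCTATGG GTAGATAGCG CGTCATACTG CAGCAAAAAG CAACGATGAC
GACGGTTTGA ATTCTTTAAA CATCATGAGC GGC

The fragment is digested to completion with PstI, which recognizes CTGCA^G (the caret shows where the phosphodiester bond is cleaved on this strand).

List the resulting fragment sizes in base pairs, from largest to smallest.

51, 38, 31, 16, 9, 8 bp

PstI sites (CTGCAG) start at positions 12, 21, 52, 60, 98.
PstI cuts after base 5 of each site (before the last base), so after positions 16, 25, 56, 64, 102.
Linear molecule, 5 cuts → 6 fragments:
  1–16 → 16 bp
  17–25 → 9 bp
  26–56 → 31 bp
  57–64 → 8 bp
  65–102 → 38 bp
  103–153 → 51 bp
Sorted largest to smallest: 51, 38, 31, 16, 9, 8 bp.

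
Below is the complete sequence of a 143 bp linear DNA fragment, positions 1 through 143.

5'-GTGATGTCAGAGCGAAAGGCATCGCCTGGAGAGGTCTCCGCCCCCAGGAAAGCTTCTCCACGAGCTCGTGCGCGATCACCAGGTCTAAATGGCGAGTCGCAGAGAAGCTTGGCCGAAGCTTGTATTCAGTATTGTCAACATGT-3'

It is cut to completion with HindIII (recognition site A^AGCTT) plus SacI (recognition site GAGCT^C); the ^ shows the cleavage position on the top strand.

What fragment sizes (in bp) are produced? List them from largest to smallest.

50, 39, 27, 16, 11 bp

HindIII sites (AAGCTT) start at positions 50, 105, 116.
HindIII cuts after the first base of each site, so after positions 50, 105, 116.
The SacI site (GAGCTC) starts at position 62.
SacI cuts after base 5 of each site (before the last base), so after position 66.
Combined cut positions: 50, 66, 105, 116.
Linear molecule, 4 cuts → 5 fragments:
  1–50 → 50 bp
  51–66 → 16 bp
  67–105 → 39 bp
  106–116 → 11 bp
  117–143 → 27 bp
Sorted largest to smallest: 50, 39, 27, 16, 11 bp.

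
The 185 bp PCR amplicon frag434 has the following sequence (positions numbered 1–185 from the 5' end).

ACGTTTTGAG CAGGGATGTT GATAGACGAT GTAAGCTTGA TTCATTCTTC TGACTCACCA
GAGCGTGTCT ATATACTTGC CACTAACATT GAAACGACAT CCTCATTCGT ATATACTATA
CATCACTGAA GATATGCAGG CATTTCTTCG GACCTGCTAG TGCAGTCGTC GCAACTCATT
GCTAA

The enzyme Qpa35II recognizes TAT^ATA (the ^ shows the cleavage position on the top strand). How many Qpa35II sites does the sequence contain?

TATATA occurs starting at positions 70, 110.
Qpa35II cuts at 2 sites.

2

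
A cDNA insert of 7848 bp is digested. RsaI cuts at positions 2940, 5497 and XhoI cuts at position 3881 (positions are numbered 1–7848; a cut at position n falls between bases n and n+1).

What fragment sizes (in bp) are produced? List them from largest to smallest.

Combined cut positions (sorted): 2940, 3881, 5497.
Linear molecule, 3 cuts → 4 fragments:
  2940 − 0 = 2940 bp
  3881 − 2940 = 941 bp
  5497 − 3881 = 1616 bp
  7848 − 5497 = 2351 bp
Sorted largest to smallest: 2940, 2351, 1616, 941 bp.

2940, 2351, 1616, 941 bp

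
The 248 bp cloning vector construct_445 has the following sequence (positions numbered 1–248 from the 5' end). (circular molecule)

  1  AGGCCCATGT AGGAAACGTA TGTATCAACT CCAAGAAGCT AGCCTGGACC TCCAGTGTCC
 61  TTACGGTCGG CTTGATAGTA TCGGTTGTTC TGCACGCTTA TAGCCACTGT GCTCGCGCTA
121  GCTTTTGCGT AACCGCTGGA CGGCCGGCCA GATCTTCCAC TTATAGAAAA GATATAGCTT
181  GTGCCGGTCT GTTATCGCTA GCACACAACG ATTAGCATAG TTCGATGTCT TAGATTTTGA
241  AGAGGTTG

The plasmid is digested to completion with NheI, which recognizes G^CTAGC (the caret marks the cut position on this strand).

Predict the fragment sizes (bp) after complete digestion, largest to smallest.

NheI sites (GCTAGC) start at positions 38, 117, 197.
NheI cuts after the first base of each site, so after positions 38, 117, 197.
Circular molecule, 3 cuts → 3 fragments:
  39–117 → 79 bp
  118–197 → 80 bp
  198–248 then 1–38 → 51 + 38 = 89 bp
Sorted largest to smallest: 89, 80, 79 bp.

89, 80, 79 bp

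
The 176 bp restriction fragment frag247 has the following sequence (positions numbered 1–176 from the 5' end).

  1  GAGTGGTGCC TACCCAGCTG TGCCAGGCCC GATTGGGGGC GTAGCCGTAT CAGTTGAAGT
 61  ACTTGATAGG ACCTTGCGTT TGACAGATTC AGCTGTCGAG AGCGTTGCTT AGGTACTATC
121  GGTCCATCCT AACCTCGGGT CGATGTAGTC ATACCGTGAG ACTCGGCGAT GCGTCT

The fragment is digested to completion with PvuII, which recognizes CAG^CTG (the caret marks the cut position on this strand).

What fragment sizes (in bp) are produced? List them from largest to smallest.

PvuII sites (CAGCTG) start at positions 15, 90.
PvuII cuts after base 3 of each site, so after positions 17, 92.
Linear molecule, 2 cuts → 3 fragments:
  1–17 → 17 bp
  18–92 → 75 bp
  93–176 → 84 bp
Sorted largest to smallest: 84, 75, 17 bp.

84, 75, 17 bp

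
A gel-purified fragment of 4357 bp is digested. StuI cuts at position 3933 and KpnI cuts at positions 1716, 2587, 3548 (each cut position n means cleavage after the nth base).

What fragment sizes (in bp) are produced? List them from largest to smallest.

Combined cut positions (sorted): 1716, 2587, 3548, 3933.
Linear molecule, 4 cuts → 5 fragments:
  1716 − 0 = 1716 bp
  2587 − 1716 = 871 bp
  3548 − 2587 = 961 bp
  3933 − 3548 = 385 bp
  4357 − 3933 = 424 bp
Sorted largest to smallest: 1716, 961, 871, 424, 385 bp.

1716, 961, 871, 424, 385 bp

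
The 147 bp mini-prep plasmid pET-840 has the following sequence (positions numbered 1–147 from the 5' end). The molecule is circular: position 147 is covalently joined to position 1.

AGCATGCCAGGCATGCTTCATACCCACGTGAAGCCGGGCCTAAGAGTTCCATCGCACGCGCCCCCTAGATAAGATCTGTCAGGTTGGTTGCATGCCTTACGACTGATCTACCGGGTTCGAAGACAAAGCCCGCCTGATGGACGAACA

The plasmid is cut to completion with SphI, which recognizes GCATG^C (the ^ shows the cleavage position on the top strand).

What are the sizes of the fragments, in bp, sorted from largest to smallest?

SphI sites (GCATGC) start at positions 2, 11, 90.
SphI cuts after base 5 of each site (before the last base), so after positions 6, 15, 94.
Circular molecule, 3 cuts → 3 fragments:
  7–15 → 9 bp
  16–94 → 79 bp
  95–147 then 1–6 → 53 + 6 = 59 bp
Sorted largest to smallest: 79, 59, 9 bp.

79, 59, 9 bp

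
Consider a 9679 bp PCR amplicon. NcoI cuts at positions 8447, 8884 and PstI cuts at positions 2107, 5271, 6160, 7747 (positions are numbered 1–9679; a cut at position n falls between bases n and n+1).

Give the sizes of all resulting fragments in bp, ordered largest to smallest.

Combined cut positions (sorted): 2107, 5271, 6160, 7747, 8447, 8884.
Linear molecule, 6 cuts → 7 fragments:
  2107 − 0 = 2107 bp
  5271 − 2107 = 3164 bp
  6160 − 5271 = 889 bp
  7747 − 6160 = 1587 bp
  8447 − 7747 = 700 bp
  8884 − 8447 = 437 bp
  9679 − 8884 = 795 bp
Sorted largest to smallest: 3164, 2107, 1587, 889, 795, 700, 437 bp.

3164, 2107, 1587, 889, 795, 700, 437 bp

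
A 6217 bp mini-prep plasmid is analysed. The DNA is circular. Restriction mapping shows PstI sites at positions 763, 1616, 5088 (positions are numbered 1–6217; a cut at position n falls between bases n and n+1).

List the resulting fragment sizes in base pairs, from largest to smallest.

3472, 1892, 853 bp

Circular molecule, 3 cuts → 3 fragments:
  1616 − 763 = 853 bp
  5088 − 1616 = 3472 bp
  wrap: 6217 − 5088 + 763 = 1892 bp
Sorted largest to smallest: 3472, 1892, 853 bp.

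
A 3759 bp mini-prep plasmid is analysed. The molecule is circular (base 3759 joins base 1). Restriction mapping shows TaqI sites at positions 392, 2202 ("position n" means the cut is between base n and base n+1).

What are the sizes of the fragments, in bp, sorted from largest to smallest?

Circular molecule, 2 cuts → 2 fragments:
  2202 − 392 = 1810 bp
  wrap: 3759 − 2202 + 392 = 1949 bp
Sorted largest to smallest: 1949, 1810 bp.

1949, 1810 bp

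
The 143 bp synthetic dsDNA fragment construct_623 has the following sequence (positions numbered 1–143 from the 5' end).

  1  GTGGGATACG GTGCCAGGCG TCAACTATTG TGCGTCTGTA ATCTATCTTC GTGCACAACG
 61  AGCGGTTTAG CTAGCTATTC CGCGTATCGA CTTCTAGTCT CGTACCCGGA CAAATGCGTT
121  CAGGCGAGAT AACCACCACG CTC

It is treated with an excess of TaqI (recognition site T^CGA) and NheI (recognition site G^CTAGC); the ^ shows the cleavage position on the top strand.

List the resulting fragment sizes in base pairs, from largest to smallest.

70, 56, 17 bp

The TaqI site (TCGA) starts at position 87.
TaqI cuts after the first base of each site, so after position 87.
The NheI site (GCTAGC) starts at position 70.
NheI cuts after the first base of each site, so after position 70.
Combined cut positions: 70, 87.
Linear molecule, 2 cuts → 3 fragments:
  1–70 → 70 bp
  71–87 → 17 bp
  88–143 → 56 bp
Sorted largest to smallest: 70, 56, 17 bp.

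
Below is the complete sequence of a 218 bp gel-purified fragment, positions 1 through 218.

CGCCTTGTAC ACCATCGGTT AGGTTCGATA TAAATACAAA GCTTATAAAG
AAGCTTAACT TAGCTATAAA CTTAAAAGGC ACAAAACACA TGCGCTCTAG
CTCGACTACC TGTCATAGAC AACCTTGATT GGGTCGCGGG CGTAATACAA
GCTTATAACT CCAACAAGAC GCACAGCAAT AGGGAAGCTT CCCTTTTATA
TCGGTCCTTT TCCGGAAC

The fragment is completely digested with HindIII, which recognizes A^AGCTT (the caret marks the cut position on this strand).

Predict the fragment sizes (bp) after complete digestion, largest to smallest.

HindIII sites (AAGCTT) start at positions 39, 51, 149, 185.
HindIII cuts after the first base of each site, so after positions 39, 51, 149, 185.
Linear molecule, 4 cuts → 5 fragments:
  1–39 → 39 bp
  40–51 → 12 bp
  52–149 → 98 bp
  150–185 → 36 bp
  186–218 → 33 bp
Sorted largest to smallest: 98, 39, 36, 33, 12 bp.

98, 39, 36, 33, 12 bp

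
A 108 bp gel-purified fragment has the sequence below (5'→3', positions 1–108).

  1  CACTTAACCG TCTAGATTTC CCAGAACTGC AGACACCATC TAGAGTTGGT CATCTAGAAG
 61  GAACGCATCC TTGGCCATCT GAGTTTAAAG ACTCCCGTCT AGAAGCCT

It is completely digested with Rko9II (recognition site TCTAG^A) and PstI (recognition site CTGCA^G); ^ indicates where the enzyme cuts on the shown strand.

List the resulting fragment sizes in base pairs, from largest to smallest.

45, 16, 15, 14, 12, 6 bp

Rko9II sites (TCTAGA) start at positions 11, 39, 53, 98.
Rko9II cuts after base 5 of each site (before the last base), so after positions 15, 43, 57, 102.
The PstI site (CTGCAG) starts at position 27.
PstI cuts after base 5 of each site (before the last base), so after position 31.
Combined cut positions: 15, 31, 43, 57, 102.
Linear molecule, 5 cuts → 6 fragments:
  1–15 → 15 bp
  16–31 → 16 bp
  32–43 → 12 bp
  44–57 → 14 bp
  58–102 → 45 bp
  103–108 → 6 bp
Sorted largest to smallest: 45, 16, 15, 14, 12, 6 bp.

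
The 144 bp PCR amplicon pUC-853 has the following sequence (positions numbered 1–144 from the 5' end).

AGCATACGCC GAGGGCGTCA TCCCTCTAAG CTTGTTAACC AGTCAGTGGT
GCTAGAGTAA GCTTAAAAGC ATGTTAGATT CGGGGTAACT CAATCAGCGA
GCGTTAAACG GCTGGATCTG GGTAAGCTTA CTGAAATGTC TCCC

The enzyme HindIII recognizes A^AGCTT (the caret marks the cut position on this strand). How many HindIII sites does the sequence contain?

3

AAGCTT occurs starting at positions 28, 59, 124.
HindIII cuts at 3 sites.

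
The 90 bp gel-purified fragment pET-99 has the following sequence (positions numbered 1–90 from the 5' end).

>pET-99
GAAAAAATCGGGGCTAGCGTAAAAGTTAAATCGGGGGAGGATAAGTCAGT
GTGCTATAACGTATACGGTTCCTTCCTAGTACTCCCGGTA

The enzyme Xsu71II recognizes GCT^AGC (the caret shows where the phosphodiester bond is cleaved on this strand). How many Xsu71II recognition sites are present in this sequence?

GCTAGC occurs starting at position 13.
Xsu71II cuts at 1 site.

1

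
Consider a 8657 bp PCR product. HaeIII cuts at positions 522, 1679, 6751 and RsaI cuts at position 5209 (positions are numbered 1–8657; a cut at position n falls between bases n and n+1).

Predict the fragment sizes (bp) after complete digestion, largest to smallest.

Combined cut positions (sorted): 522, 1679, 5209, 6751.
Linear molecule, 4 cuts → 5 fragments:
  522 − 0 = 522 bp
  1679 − 522 = 1157 bp
  5209 − 1679 = 3530 bp
  6751 − 5209 = 1542 bp
  8657 − 6751 = 1906 bp
Sorted largest to smallest: 3530, 1906, 1542, 1157, 522 bp.

3530, 1906, 1542, 1157, 522 bp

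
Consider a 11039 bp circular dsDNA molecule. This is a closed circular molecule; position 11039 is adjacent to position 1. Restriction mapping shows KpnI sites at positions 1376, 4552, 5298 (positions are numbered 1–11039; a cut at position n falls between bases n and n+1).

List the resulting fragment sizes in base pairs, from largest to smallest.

Circular molecule, 3 cuts → 3 fragments:
  4552 − 1376 = 3176 bp
  5298 − 4552 = 746 bp
  wrap: 11039 − 5298 + 1376 = 7117 bp
Sorted largest to smallest: 7117, 3176, 746 bp.

7117, 3176, 746 bp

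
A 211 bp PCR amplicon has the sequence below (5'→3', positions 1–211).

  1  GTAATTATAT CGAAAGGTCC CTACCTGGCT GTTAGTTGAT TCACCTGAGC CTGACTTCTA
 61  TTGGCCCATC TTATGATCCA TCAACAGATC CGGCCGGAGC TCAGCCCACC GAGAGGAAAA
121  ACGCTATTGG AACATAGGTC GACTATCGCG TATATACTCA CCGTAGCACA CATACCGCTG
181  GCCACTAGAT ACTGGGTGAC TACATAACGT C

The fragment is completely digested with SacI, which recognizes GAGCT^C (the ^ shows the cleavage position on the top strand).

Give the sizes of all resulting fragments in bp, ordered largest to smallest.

110, 101 bp

The SacI site (GAGCTC) starts at position 97.
SacI cuts after base 5 of each site (before the last base), so after position 101.
Linear molecule, 1 cut → 2 fragments:
  1–101 → 101 bp
  102–211 → 110 bp
Sorted largest to smallest: 110, 101 bp.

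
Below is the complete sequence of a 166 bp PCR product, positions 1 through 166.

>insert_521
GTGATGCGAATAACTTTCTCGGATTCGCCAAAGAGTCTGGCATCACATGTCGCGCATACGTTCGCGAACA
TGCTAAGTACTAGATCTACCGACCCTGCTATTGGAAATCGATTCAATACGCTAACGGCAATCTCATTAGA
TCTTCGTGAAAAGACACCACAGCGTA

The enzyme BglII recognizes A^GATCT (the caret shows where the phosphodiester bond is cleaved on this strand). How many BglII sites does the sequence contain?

2

AGATCT occurs starting at positions 82, 138.
BglII cuts at 2 sites.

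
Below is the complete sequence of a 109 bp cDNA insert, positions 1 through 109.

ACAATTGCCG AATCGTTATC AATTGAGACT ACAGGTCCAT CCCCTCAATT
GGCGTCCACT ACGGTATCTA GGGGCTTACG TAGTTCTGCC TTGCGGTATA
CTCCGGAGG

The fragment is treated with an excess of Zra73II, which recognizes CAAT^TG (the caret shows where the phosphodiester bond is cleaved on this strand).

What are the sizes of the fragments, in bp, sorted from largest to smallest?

60, 26, 18, 5 bp

Zra73II sites (CAATTG) start at positions 2, 20, 46.
Zra73II cuts after base 4 of each site, so after positions 5, 23, 49.
Linear molecule, 3 cuts → 4 fragments:
  1–5 → 5 bp
  6–23 → 18 bp
  24–49 → 26 bp
  50–109 → 60 bp
Sorted largest to smallest: 60, 26, 18, 5 bp.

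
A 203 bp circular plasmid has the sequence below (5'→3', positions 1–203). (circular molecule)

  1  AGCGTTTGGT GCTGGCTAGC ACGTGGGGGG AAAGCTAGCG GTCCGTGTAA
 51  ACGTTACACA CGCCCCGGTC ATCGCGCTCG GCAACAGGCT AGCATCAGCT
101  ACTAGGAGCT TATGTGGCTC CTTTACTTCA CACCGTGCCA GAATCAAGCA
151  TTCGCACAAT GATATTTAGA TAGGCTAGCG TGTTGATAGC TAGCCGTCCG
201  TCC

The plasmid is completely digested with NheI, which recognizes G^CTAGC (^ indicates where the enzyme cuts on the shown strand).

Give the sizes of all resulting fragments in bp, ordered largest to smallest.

NheI sites (GCTAGC) start at positions 15, 34, 88, 174, 189.
NheI cuts after the first base of each site, so after positions 15, 34, 88, 174, 189.
Circular molecule, 5 cuts → 5 fragments:
  16–34 → 19 bp
  35–88 → 54 bp
  89–174 → 86 bp
  175–189 → 15 bp
  190–203 then 1–15 → 14 + 15 = 29 bp
Sorted largest to smallest: 86, 54, 29, 19, 15 bp.

86, 54, 29, 19, 15 bp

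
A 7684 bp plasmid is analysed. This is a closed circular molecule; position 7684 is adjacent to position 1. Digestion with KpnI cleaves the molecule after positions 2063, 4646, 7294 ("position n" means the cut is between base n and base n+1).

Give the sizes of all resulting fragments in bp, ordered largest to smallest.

Circular molecule, 3 cuts → 3 fragments:
  4646 − 2063 = 2583 bp
  7294 − 4646 = 2648 bp
  wrap: 7684 − 7294 + 2063 = 2453 bp
Sorted largest to smallest: 2648, 2583, 2453 bp.

2648, 2583, 2453 bp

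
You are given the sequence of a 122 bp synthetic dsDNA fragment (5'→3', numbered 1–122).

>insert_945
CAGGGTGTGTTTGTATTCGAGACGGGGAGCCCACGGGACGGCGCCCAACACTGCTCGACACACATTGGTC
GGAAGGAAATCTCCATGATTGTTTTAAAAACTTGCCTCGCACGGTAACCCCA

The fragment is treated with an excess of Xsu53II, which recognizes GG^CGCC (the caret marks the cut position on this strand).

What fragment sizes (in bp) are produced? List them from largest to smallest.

The Xsu53II site (GGCGCC) starts at position 40.
Xsu53II cuts after base 2 of each site, so after position 41.
Linear molecule, 1 cut → 2 fragments:
  1–41 → 41 bp
  42–122 → 81 bp
Sorted largest to smallest: 81, 41 bp.

81, 41 bp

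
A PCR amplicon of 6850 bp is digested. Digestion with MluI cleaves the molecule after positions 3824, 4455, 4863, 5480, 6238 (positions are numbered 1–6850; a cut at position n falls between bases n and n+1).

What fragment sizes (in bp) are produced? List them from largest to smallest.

3824, 758, 631, 617, 612, 408 bp

Linear molecule, 5 cuts → 6 fragments:
  3824 − 0 = 3824 bp
  4455 − 3824 = 631 bp
  4863 − 4455 = 408 bp
  5480 − 4863 = 617 bp
  6238 − 5480 = 758 bp
  6850 − 6238 = 612 bp
Sorted largest to smallest: 3824, 758, 631, 617, 612, 408 bp.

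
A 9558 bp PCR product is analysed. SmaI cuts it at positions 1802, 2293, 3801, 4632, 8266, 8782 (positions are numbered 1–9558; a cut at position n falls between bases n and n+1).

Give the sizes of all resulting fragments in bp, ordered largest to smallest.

Linear molecule, 6 cuts → 7 fragments:
  1802 − 0 = 1802 bp
  2293 − 1802 = 491 bp
  3801 − 2293 = 1508 bp
  4632 − 3801 = 831 bp
  8266 − 4632 = 3634 bp
  8782 − 8266 = 516 bp
  9558 − 8782 = 776 bp
Sorted largest to smallest: 3634, 1802, 1508, 831, 776, 516, 491 bp.

3634, 1802, 1508, 831, 776, 516, 491 bp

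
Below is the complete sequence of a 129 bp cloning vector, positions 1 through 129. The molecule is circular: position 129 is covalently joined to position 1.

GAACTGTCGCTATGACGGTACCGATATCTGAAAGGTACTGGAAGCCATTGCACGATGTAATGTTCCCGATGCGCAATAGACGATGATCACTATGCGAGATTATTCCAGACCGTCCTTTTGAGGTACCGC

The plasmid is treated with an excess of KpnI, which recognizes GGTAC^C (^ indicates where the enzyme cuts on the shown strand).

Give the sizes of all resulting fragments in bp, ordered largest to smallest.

KpnI sites (GGTACC) start at positions 17, 122.
KpnI cuts after base 5 of each site (before the last base), so after positions 21, 126.
Circular molecule, 2 cuts → 2 fragments:
  22–126 → 105 bp
  127–129 then 1–21 → 3 + 21 = 24 bp
Sorted largest to smallest: 105, 24 bp.

105, 24 bp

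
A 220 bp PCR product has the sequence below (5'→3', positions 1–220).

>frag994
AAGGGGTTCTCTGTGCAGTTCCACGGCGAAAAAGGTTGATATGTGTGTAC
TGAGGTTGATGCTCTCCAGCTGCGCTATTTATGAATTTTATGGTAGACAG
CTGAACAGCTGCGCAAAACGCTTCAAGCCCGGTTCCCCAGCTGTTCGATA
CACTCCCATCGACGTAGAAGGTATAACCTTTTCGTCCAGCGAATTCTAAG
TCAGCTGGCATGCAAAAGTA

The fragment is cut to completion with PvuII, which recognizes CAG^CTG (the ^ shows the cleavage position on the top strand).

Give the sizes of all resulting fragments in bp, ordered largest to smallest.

69, 64, 32, 31, 16, 8 bp

PvuII sites (CAGCTG) start at positions 67, 98, 106, 138, 202.
PvuII cuts after base 3 of each site, so after positions 69, 100, 108, 140, 204.
Linear molecule, 5 cuts → 6 fragments:
  1–69 → 69 bp
  70–100 → 31 bp
  101–108 → 8 bp
  109–140 → 32 bp
  141–204 → 64 bp
  205–220 → 16 bp
Sorted largest to smallest: 69, 64, 32, 31, 16, 8 bp.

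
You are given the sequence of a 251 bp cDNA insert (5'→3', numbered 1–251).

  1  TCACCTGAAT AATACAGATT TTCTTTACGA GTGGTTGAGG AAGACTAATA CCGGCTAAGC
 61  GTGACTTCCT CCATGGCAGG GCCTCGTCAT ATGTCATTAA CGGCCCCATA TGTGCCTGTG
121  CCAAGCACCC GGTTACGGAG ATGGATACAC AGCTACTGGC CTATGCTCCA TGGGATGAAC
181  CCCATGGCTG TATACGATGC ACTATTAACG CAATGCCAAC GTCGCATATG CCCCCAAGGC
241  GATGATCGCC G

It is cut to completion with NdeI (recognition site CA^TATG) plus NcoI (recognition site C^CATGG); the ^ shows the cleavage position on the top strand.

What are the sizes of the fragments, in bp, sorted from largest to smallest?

71, 60, 44, 25, 19, 18, 14 bp

NdeI sites (CATATG) start at positions 88, 107, 225.
NdeI cuts after base 2 of each site, so after positions 89, 108, 226.
NcoI sites (CCATGG) start at positions 71, 168, 182.
NcoI cuts after the first base of each site, so after positions 71, 168, 182.
Combined cut positions: 71, 89, 108, 168, 182, 226.
Linear molecule, 6 cuts → 7 fragments:
  1–71 → 71 bp
  72–89 → 18 bp
  90–108 → 19 bp
  109–168 → 60 bp
  169–182 → 14 bp
  183–226 → 44 bp
  227–251 → 25 bp
Sorted largest to smallest: 71, 60, 44, 25, 19, 18, 14 bp.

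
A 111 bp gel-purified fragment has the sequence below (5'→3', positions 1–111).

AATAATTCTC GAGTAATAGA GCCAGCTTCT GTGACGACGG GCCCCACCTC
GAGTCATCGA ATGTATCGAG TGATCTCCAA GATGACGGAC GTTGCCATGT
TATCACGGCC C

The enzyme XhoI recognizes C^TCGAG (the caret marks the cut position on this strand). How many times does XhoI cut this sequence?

CTCGAG occurs starting at positions 8, 48.
XhoI cuts at 2 sites.

2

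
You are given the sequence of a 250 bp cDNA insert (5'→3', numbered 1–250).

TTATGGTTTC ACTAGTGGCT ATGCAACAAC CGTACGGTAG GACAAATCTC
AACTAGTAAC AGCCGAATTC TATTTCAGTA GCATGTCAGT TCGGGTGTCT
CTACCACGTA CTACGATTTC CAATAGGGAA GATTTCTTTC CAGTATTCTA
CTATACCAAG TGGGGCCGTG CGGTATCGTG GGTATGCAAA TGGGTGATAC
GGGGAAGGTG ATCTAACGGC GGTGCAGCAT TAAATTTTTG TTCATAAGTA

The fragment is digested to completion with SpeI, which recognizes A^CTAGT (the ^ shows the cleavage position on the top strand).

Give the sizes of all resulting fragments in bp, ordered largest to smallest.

198, 41, 11 bp

SpeI sites (ACTAGT) start at positions 11, 52.
SpeI cuts after the first base of each site, so after positions 11, 52.
Linear molecule, 2 cuts → 3 fragments:
  1–11 → 11 bp
  12–52 → 41 bp
  53–250 → 198 bp
Sorted largest to smallest: 198, 41, 11 bp.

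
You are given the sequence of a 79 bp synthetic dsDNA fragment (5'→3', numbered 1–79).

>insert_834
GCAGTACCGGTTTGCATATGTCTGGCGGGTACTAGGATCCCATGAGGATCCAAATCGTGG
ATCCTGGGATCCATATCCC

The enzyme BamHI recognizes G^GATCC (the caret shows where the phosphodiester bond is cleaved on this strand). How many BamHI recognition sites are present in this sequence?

GGATCC occurs starting at positions 35, 46, 59, 67.
BamHI cuts at 4 sites.

4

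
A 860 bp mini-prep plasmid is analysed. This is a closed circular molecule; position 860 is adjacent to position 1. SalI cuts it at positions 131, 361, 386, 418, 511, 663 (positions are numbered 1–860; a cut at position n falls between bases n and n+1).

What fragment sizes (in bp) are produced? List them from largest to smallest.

328, 230, 152, 93, 32, 25 bp

Circular molecule, 6 cuts → 6 fragments:
  361 − 131 = 230 bp
  386 − 361 = 25 bp
  418 − 386 = 32 bp
  511 − 418 = 93 bp
  663 − 511 = 152 bp
  wrap: 860 − 663 + 131 = 328 bp
Sorted largest to smallest: 328, 230, 152, 93, 32, 25 bp.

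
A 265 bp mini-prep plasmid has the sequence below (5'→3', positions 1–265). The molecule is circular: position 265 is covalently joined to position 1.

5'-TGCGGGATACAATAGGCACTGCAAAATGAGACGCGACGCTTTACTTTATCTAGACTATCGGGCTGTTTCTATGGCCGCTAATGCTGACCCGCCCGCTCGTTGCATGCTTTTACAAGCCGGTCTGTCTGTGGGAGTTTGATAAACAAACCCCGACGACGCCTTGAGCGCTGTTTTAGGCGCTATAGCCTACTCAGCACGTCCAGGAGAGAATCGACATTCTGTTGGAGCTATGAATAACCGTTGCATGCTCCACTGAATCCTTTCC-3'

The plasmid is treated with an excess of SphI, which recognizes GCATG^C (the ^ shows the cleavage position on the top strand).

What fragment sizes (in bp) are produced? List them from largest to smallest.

SphI sites (GCATGC) start at positions 102, 243.
SphI cuts after base 5 of each site (before the last base), so after positions 106, 247.
Circular molecule, 2 cuts → 2 fragments:
  107–247 → 141 bp
  248–265 then 1–106 → 18 + 106 = 124 bp
Sorted largest to smallest: 141, 124 bp.

141, 124 bp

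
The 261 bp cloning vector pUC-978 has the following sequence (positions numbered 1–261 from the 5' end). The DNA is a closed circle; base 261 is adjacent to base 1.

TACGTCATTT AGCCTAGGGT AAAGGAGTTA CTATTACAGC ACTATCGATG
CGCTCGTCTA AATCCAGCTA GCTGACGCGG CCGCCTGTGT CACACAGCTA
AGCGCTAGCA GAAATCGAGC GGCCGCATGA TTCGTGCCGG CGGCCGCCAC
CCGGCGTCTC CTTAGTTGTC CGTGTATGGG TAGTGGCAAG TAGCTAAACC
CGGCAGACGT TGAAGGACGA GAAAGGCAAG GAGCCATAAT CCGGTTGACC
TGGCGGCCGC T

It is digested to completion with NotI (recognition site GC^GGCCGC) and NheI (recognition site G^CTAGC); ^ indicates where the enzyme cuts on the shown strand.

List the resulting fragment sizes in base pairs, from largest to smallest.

113, 74, 26, 21, 16, 11 bp

NotI sites (GCGGCCGC) start at positions 77, 119, 140, 253.
NotI cuts after base 2 of each site, so after positions 78, 120, 141, 254.
NheI sites (GCTAGC) start at positions 67, 104.
NheI cuts after the first base of each site, so after positions 67, 104.
Combined cut positions: 67, 78, 104, 120, 141, 254.
Circular molecule, 6 cuts → 6 fragments:
  68–78 → 11 bp
  79–104 → 26 bp
  105–120 → 16 bp
  121–141 → 21 bp
  142–254 → 113 bp
  255–261 then 1–67 → 7 + 67 = 74 bp
Sorted largest to smallest: 113, 74, 26, 21, 16, 11 bp.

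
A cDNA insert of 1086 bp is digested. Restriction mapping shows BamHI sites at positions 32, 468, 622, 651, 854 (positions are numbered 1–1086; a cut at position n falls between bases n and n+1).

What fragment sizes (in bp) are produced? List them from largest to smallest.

436, 232, 203, 154, 32, 29 bp

Linear molecule, 5 cuts → 6 fragments:
  32 − 0 = 32 bp
  468 − 32 = 436 bp
  622 − 468 = 154 bp
  651 − 622 = 29 bp
  854 − 651 = 203 bp
  1086 − 854 = 232 bp
Sorted largest to smallest: 436, 232, 203, 154, 32, 29 bp.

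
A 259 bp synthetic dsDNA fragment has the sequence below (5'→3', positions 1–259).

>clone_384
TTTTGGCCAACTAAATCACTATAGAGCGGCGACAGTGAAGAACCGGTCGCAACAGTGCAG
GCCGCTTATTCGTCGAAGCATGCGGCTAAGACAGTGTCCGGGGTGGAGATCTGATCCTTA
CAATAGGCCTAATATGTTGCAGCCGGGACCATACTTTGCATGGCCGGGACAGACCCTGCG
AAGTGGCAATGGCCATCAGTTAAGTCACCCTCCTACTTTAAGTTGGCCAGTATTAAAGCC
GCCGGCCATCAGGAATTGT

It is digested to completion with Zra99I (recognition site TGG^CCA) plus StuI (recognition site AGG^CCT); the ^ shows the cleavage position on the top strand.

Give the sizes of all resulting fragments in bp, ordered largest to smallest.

Zra99I sites (TGGCCA) start at positions 4, 190, 224.
Zra99I cuts after base 3 of each site, so after positions 6, 192, 226.
The StuI site (AGGCCT) starts at position 125.
StuI cuts after base 3 of each site, so after position 127.
Combined cut positions: 6, 127, 192, 226.
Linear molecule, 4 cuts → 5 fragments:
  1–6 → 6 bp
  7–127 → 121 bp
  128–192 → 65 bp
  193–226 → 34 bp
  227–259 → 33 bp
Sorted largest to smallest: 121, 65, 34, 33, 6 bp.

121, 65, 34, 33, 6 bp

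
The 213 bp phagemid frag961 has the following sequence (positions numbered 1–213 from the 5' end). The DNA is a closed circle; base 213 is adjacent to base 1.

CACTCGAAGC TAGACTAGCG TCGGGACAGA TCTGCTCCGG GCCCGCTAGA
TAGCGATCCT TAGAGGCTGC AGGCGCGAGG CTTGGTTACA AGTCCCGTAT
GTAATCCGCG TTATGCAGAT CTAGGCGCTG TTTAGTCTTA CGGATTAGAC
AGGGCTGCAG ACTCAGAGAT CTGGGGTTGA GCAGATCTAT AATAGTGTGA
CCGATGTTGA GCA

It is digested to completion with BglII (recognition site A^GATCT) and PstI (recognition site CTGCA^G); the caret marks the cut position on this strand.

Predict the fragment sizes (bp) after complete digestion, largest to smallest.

58, 46, 43, 42, 16, 8 bp

BglII sites (AGATCT) start at positions 28, 117, 167, 183.
BglII cuts after the first base of each site, so after positions 28, 117, 167, 183.
PstI sites (CTGCAG) start at positions 67, 155.
PstI cuts after base 5 of each site (before the last base), so after positions 71, 159.
Combined cut positions: 28, 71, 117, 159, 167, 183.
Circular molecule, 6 cuts → 6 fragments:
  29–71 → 43 bp
  72–117 → 46 bp
  118–159 → 42 bp
  160–167 → 8 bp
  168–183 → 16 bp
  184–213 then 1–28 → 30 + 28 = 58 bp
Sorted largest to smallest: 58, 46, 43, 42, 16, 8 bp.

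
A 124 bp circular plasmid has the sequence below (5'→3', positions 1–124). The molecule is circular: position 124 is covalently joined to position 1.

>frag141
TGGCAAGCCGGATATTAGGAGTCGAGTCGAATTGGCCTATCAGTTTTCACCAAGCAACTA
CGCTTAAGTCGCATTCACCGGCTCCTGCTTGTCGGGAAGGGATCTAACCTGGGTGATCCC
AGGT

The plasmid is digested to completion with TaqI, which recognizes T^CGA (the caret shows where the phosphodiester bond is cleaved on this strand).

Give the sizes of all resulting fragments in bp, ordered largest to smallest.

TaqI sites (TCGA) start at positions 22, 27.
TaqI cuts after the first base of each site, so after positions 22, 27.
Circular molecule, 2 cuts → 2 fragments:
  23–27 → 5 bp
  28–124 then 1–22 → 97 + 22 = 119 bp
Sorted largest to smallest: 119, 5 bp.

119, 5 bp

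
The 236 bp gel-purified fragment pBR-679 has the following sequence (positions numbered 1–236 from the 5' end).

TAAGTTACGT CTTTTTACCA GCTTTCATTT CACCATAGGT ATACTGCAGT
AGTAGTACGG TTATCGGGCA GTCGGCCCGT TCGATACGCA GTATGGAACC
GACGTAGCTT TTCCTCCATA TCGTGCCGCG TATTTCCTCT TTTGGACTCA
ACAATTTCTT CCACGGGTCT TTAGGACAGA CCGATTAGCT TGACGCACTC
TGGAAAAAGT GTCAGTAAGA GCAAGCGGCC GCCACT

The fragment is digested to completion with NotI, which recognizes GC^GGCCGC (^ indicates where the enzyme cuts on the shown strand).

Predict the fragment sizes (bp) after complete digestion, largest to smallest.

226, 10 bp

The NotI site (GCGGCCGC) starts at position 225.
NotI cuts after base 2 of each site, so after position 226.
Linear molecule, 1 cut → 2 fragments:
  1–226 → 226 bp
  227–236 → 10 bp
Sorted largest to smallest: 226, 10 bp.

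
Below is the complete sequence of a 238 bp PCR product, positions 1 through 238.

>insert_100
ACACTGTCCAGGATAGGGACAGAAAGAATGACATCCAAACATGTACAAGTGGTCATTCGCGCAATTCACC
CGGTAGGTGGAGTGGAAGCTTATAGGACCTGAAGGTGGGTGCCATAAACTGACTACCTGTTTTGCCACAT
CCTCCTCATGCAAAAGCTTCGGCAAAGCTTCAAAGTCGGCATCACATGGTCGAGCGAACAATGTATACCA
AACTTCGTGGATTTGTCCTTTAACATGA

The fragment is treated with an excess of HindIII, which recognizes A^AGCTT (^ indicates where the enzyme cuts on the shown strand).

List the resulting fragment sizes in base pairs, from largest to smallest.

HindIII sites (AAGCTT) start at positions 86, 154, 165.
HindIII cuts after the first base of each site, so after positions 86, 154, 165.
Linear molecule, 3 cuts → 4 fragments:
  1–86 → 86 bp
  87–154 → 68 bp
  155–165 → 11 bp
  166–238 → 73 bp
Sorted largest to smallest: 86, 73, 68, 11 bp.

86, 73, 68, 11 bp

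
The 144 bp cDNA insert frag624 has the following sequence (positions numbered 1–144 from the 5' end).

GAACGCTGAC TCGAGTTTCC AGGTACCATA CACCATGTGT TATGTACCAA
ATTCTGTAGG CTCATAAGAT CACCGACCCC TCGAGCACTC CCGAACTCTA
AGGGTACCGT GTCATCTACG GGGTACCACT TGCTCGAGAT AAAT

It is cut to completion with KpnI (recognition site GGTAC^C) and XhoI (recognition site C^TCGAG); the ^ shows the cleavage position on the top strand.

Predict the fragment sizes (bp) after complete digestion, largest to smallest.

KpnI sites (GGTACC) start at positions 22, 103, 122.
KpnI cuts after base 5 of each site (before the last base), so after positions 26, 107, 126.
XhoI sites (CTCGAG) start at positions 10, 80, 133.
XhoI cuts after the first base of each site, so after positions 10, 80, 133.
Combined cut positions: 10, 26, 80, 107, 126, 133.
Linear molecule, 6 cuts → 7 fragments:
  1–10 → 10 bp
  11–26 → 16 bp
  27–80 → 54 bp
  81–107 → 27 bp
  108–126 → 19 bp
  127–133 → 7 bp
  134–144 → 11 bp
Sorted largest to smallest: 54, 27, 19, 16, 11, 10, 7 bp.

54, 27, 19, 16, 11, 10, 7 bp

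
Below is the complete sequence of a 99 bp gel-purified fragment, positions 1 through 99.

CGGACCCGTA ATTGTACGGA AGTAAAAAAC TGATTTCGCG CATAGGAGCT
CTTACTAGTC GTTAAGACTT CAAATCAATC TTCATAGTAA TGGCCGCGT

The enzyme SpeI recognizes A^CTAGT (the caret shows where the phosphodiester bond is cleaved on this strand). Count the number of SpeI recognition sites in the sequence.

ACTAGT occurs starting at position 54.
SpeI cuts at 1 site.

1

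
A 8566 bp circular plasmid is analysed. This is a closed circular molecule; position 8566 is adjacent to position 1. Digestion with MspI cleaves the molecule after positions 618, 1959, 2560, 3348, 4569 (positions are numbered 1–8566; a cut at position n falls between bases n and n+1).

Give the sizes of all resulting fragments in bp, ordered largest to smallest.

4615, 1341, 1221, 788, 601 bp

Circular molecule, 5 cuts → 5 fragments:
  1959 − 618 = 1341 bp
  2560 − 1959 = 601 bp
  3348 − 2560 = 788 bp
  4569 − 3348 = 1221 bp
  wrap: 8566 − 4569 + 618 = 4615 bp
Sorted largest to smallest: 4615, 1341, 1221, 788, 601 bp.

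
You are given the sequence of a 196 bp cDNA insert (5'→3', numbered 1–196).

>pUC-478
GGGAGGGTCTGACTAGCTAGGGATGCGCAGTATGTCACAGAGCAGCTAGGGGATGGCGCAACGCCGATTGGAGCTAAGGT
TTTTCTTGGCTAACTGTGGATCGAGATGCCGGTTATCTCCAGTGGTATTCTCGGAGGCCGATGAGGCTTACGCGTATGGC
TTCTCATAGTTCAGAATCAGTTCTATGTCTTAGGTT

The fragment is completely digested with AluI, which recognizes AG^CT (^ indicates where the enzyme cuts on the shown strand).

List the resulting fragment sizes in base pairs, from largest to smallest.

AluI sites (AGCT) start at positions 15, 44, 72.
AluI cuts after base 2 of each site, so after positions 16, 45, 73.
Linear molecule, 3 cuts → 4 fragments:
  1–16 → 16 bp
  17–45 → 29 bp
  46–73 → 28 bp
  74–196 → 123 bp
Sorted largest to smallest: 123, 29, 28, 16 bp.

123, 29, 28, 16 bp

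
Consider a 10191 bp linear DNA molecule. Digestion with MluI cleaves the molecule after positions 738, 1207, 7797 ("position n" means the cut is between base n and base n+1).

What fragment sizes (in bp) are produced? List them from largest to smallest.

6590, 2394, 738, 469 bp

Linear molecule, 3 cuts → 4 fragments:
  738 − 0 = 738 bp
  1207 − 738 = 469 bp
  7797 − 1207 = 6590 bp
  10191 − 7797 = 2394 bp
Sorted largest to smallest: 6590, 2394, 738, 469 bp.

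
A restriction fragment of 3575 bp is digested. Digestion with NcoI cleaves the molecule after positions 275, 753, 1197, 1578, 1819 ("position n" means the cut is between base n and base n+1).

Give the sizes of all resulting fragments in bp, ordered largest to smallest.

Linear molecule, 5 cuts → 6 fragments:
  275 − 0 = 275 bp
  753 − 275 = 478 bp
  1197 − 753 = 444 bp
  1578 − 1197 = 381 bp
  1819 − 1578 = 241 bp
  3575 − 1819 = 1756 bp
Sorted largest to smallest: 1756, 478, 444, 381, 275, 241 bp.

1756, 478, 444, 381, 275, 241 bp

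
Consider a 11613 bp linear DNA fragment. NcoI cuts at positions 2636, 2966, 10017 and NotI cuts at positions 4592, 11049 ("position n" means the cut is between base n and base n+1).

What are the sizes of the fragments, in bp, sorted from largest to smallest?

Combined cut positions (sorted): 2636, 2966, 4592, 10017, 11049.
Linear molecule, 5 cuts → 6 fragments:
  2636 − 0 = 2636 bp
  2966 − 2636 = 330 bp
  4592 − 2966 = 1626 bp
  10017 − 4592 = 5425 bp
  11049 − 10017 = 1032 bp
  11613 − 11049 = 564 bp
Sorted largest to smallest: 5425, 2636, 1626, 1032, 564, 330 bp.

5425, 2636, 1626, 1032, 564, 330 bp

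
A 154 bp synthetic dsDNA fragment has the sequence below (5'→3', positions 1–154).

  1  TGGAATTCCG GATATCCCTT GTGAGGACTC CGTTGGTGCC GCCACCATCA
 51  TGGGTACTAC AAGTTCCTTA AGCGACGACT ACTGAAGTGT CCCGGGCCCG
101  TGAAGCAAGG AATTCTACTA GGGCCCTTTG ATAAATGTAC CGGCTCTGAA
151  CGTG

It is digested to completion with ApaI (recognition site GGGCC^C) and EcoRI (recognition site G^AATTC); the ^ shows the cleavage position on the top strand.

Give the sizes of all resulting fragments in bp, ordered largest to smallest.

ApaI sites (GGGCCC) start at positions 94, 121.
ApaI cuts after base 5 of each site (before the last base), so after positions 98, 125.
EcoRI sites (GAATTC) start at positions 3, 110.
EcoRI cuts after the first base of each site, so after positions 3, 110.
Combined cut positions: 3, 98, 110, 125.
Linear molecule, 4 cuts → 5 fragments:
  1–3 → 3 bp
  4–98 → 95 bp
  99–110 → 12 bp
  111–125 → 15 bp
  126–154 → 29 bp
Sorted largest to smallest: 95, 29, 15, 12, 3 bp.

95, 29, 15, 12, 3 bp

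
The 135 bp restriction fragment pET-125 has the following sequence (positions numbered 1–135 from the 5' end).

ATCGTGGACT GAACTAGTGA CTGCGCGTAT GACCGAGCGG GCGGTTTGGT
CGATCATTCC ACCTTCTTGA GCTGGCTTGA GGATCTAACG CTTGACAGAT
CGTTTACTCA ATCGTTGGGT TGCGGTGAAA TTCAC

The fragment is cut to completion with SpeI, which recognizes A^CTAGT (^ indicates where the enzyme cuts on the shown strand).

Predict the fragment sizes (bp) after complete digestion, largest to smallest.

122, 13 bp

The SpeI site (ACTAGT) starts at position 13.
SpeI cuts after the first base of each site, so after position 13.
Linear molecule, 1 cut → 2 fragments:
  1–13 → 13 bp
  14–135 → 122 bp
Sorted largest to smallest: 122, 13 bp.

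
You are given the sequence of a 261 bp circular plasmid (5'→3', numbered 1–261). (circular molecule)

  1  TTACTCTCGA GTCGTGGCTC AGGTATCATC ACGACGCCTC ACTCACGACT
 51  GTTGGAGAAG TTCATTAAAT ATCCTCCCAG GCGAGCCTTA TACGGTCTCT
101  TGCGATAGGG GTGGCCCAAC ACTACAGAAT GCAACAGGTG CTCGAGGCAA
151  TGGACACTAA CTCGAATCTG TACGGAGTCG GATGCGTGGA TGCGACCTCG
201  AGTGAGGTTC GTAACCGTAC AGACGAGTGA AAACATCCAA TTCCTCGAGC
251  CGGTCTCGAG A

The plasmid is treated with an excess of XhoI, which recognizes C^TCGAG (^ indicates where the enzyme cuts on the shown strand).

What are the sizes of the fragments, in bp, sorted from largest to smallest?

135, 56, 47, 12, 11 bp

XhoI sites (CTCGAG) start at positions 6, 141, 197, 244, 255.
XhoI cuts after the first base of each site, so after positions 6, 141, 197, 244, 255.
Circular molecule, 5 cuts → 5 fragments:
  7–141 → 135 bp
  142–197 → 56 bp
  198–244 → 47 bp
  245–255 → 11 bp
  256–261 then 1–6 → 6 + 6 = 12 bp
Sorted largest to smallest: 135, 56, 47, 12, 11 bp.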